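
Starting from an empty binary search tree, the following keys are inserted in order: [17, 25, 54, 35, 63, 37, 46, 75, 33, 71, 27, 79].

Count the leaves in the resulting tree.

4

17: root
25: right child of 17 (depth 1)
54: right child of 25 (depth 2)
35: left child of 54 (depth 3)
63: right child of 54 (depth 3)
37: right child of 35 (depth 4)
46: right child of 37 (depth 5)
75: right child of 63 (depth 4)
33: left child of 35 (depth 4)
71: left child of 75 (depth 5)
27: left child of 33 (depth 5)
79: right child of 75 (depth 5)

Leaves: 27, 46, 71, 79 — 4 in total.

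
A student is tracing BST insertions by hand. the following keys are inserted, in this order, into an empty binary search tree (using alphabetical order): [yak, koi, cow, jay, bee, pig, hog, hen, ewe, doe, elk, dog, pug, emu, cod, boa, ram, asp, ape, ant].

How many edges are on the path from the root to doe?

7

Insert yak: tree is empty, so yak becomes the root.
Insert koi: koi < yak → go left. Place as left child of yak.
Insert cow: cow < yak → go left; cow < koi → go left. Place as left child of koi.
Insert jay: jay < yak → go left; jay < koi → go left; jay > cow → go right. Place as right child of cow.
Insert bee: bee < yak → go left; bee < koi → go left; bee < cow → go left. Place as left child of cow.
Insert pig: pig < yak → go left; pig > koi → go right. Place as right child of koi.
Insert hog: hog < yak → go left; hog < koi → go left; hog > cow → go right; hog < jay → go left. Place as left child of jay.
Insert hen: hen < yak → go left; hen < koi → go left; hen > cow → go right; hen < jay → go left; hen < hog → go left. Place as left child of hog.
Insert ewe: ewe < yak → go left; ewe < koi → go left; ewe > cow → go right; ewe < jay → go left; ewe < hog → go left; ewe < hen → go left. Place as left child of hen.
Insert doe: doe < yak → go left; doe < koi → go left; doe > cow → go right; doe < jay → go left; doe < hog → go left; doe < hen → go left; doe < ewe → go left. Place as left child of ewe.
Insert elk: elk < yak → go left; elk < koi → go left; elk > cow → go right; elk < jay → go left; elk < hog → go left; elk < hen → go left; elk < ewe → go left; elk > doe → go right. Place as right child of doe.
Insert dog: dog < yak → go left; dog < koi → go left; dog > cow → go right; dog < jay → go left; dog < hog → go left; dog < hen → go left; dog < ewe → go left; dog > doe → go right; dog < elk → go left. Place as left child of elk.
Insert pug: pug < yak → go left; pug > koi → go right; pug > pig → go right. Place as right child of pig.
Insert emu: emu < yak → go left; emu < koi → go left; emu > cow → go right; emu < jay → go left; emu < hog → go left; emu < hen → go left; emu < ewe → go left; emu > doe → go right; emu > elk → go right. Place as right child of elk.
Insert cod: cod < yak → go left; cod < koi → go left; cod < cow → go left; cod > bee → go right. Place as right child of bee.
Insert boa: boa < yak → go left; boa < koi → go left; boa < cow → go left; boa > bee → go right; boa < cod → go left. Place as left child of cod.
Insert ram: ram < yak → go left; ram > koi → go right; ram > pig → go right; ram > pug → go right. Place as right child of pug.
Insert asp: asp < yak → go left; asp < koi → go left; asp < cow → go left; asp < bee → go left. Place as left child of bee.
Insert ape: ape < yak → go left; ape < koi → go left; ape < cow → go left; ape < bee → go left; ape < asp → go left. Place as left child of asp.
Insert ant: ant < yak → go left; ant < koi → go left; ant < cow → go left; ant < bee → go left; ant < asp → go left; ant < ape → go left. Place as left child of ape.

Path to doe: yak → koi → cow → jay → hog → hen → ewe → doe, which is 7 edges.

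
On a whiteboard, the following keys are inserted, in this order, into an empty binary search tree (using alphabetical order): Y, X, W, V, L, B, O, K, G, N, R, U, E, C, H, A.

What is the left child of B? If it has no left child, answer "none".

Insert Y: tree is empty, so Y becomes the root.
Insert X: X < Y → go left. Place as left child of Y.
Insert W: W < Y → go left; W < X → go left. Place as left child of X.
Insert V: V < Y → go left; V < X → go left; V < W → go left. Place as left child of W.
Insert L: L < Y → go left; L < X → go left; L < W → go left; L < V → go left. Place as left child of V.
Insert B: B < Y → go left; B < X → go left; B < W → go left; B < V → go left; B < L → go left. Place as left child of L.
Insert O: O < Y → go left; O < X → go left; O < W → go left; O < V → go left; O > L → go right. Place as right child of L.
Insert K: K < Y → go left; K < X → go left; K < W → go left; K < V → go left; K < L → go left; K > B → go right. Place as right child of B.
Insert G: G < Y → go left; G < X → go left; G < W → go left; G < V → go left; G < L → go left; G > B → go right; G < K → go left. Place as left child of K.
Insert N: N < Y → go left; N < X → go left; N < W → go left; N < V → go left; N > L → go right; N < O → go left. Place as left child of O.
Insert R: R < Y → go left; R < X → go left; R < W → go left; R < V → go left; R > L → go right; R > O → go right. Place as right child of O.
Insert U: U < Y → go left; U < X → go left; U < W → go left; U < V → go left; U > L → go right; U > O → go right; U > R → go right. Place as right child of R.
Insert E: E < Y → go left; E < X → go left; E < W → go left; E < V → go left; E < L → go left; E > B → go right; E < K → go left; E < G → go left. Place as left child of G.
Insert C: C < Y → go left; C < X → go left; C < W → go left; C < V → go left; C < L → go left; C > B → go right; C < K → go left; C < G → go left; C < E → go left. Place as left child of E.
Insert H: H < Y → go left; H < X → go left; H < W → go left; H < V → go left; H < L → go left; H > B → go right; H < K → go left; H > G → go right. Place as right child of G.
Insert A: A < Y → go left; A < X → go left; A < W → go left; A < V → go left; A < L → go left; A < B → go left. Place as left child of B.

A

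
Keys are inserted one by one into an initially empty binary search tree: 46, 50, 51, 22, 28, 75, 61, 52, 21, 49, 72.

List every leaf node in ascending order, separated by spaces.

21 28 49 52 72

46: root
50: right child of 46 (depth 1)
51: right child of 50 (depth 2)
22: left child of 46 (depth 1)
28: right child of 22 (depth 2)
75: right child of 51 (depth 3)
61: left child of 75 (depth 4)
52: left child of 61 (depth 5)
21: left child of 22 (depth 2)
49: left child of 50 (depth 2)
72: right child of 61 (depth 5)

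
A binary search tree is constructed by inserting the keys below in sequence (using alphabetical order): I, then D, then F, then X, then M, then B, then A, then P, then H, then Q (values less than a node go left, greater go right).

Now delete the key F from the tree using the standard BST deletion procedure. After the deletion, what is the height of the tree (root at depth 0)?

4

Insert I: tree is empty, so I becomes the root.
Insert D: D < I → go left. Place as left child of I.
Insert F: F < I → go left; F > D → go right. Place as right child of D.
Insert X: X > I → go right. Place as right child of I.
Insert M: M > I → go right; M < X → go left. Place as left child of X.
Insert B: B < I → go left; B < D → go left. Place as left child of D.
Insert A: A < I → go left; A < D → go left; A < B → go left. Place as left child of B.
Insert P: P > I → go right; P < X → go left; P > M → go right. Place as right child of M.
Insert H: H < I → go left; H > D → go right; H > F → go right. Place as right child of F.
Insert Q: Q > I → go right; Q < X → go left; Q > M → go right; Q > P → go right. Place as right child of P.

Delete F (at most one child — splice it out).
After deletion, deepest node is Q at depth 4.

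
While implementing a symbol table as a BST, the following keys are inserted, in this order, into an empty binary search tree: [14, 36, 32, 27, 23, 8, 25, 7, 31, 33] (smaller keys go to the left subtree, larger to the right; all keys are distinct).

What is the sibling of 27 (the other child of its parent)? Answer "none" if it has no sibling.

33

Insert 14: tree is empty, so 14 becomes the root.
Insert 36: 36 > 14 → go right. Place as right child of 14.
Insert 32: 32 > 14 → go right; 32 < 36 → go left. Place as left child of 36.
Insert 27: 27 > 14 → go right; 27 < 36 → go left; 27 < 32 → go left. Place as left child of 32.
Insert 23: 23 > 14 → go right; 23 < 36 → go left; 23 < 32 → go left; 23 < 27 → go left. Place as left child of 27.
Insert 8: 8 < 14 → go left. Place as left child of 14.
Insert 25: 25 > 14 → go right; 25 < 36 → go left; 25 < 32 → go left; 25 < 27 → go left; 25 > 23 → go right. Place as right child of 23.
Insert 7: 7 < 14 → go left; 7 < 8 → go left. Place as left child of 8.
Insert 31: 31 > 14 → go right; 31 < 36 → go left; 31 < 32 → go left; 31 > 27 → go right. Place as right child of 27.
Insert 33: 33 > 14 → go right; 33 < 36 → go left; 33 > 32 → go right. Place as right child of 32.

27's parent is 32; the other child of 32 is 33.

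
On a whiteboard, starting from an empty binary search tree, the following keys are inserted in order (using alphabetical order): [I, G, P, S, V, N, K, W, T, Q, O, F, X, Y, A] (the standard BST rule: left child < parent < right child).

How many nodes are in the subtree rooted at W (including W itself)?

Insert I: tree is empty, so I becomes the root.
Insert G: G < I → go left. Place as left child of I.
Insert P: P > I → go right. Place as right child of I.
Insert S: S > I → go right; S > P → go right. Place as right child of P.
Insert V: V > I → go right; V > P → go right; V > S → go right. Place as right child of S.
Insert N: N > I → go right; N < P → go left. Place as left child of P.
Insert K: K > I → go right; K < P → go left; K < N → go left. Place as left child of N.
Insert W: W > I → go right; W > P → go right; W > S → go right; W > V → go right. Place as right child of V.
Insert T: T > I → go right; T > P → go right; T > S → go right; T < V → go left. Place as left child of V.
Insert Q: Q > I → go right; Q > P → go right; Q < S → go left. Place as left child of S.
Insert O: O > I → go right; O < P → go left; O > N → go right. Place as right child of N.
Insert F: F < I → go left; F < G → go left. Place as left child of G.
Insert X: X > I → go right; X > P → go right; X > S → go right; X > V → go right; X > W → go right. Place as right child of W.
Insert Y: Y > I → go right; Y > P → go right; Y > S → go right; Y > V → go right; Y > W → go right; Y > X → go right. Place as right child of X.
Insert A: A < I → go left; A < G → go left; A < F → go left. Place as left child of F.

Subtree rooted at W contains: W, X, Y — 3 nodes.

3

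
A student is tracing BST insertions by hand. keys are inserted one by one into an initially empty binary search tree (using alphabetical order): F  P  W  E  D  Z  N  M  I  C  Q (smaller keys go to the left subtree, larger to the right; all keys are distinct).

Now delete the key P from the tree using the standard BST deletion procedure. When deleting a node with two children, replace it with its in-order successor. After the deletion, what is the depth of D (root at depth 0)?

2

Insert F: tree is empty, so F becomes the root.
Insert P: P > F → go right. Place as right child of F.
Insert W: W > F → go right; W > P → go right. Place as right child of P.
Insert E: E < F → go left. Place as left child of F.
Insert D: D < F → go left; D < E → go left. Place as left child of E.
Insert Z: Z > F → go right; Z > P → go right; Z > W → go right. Place as right child of W.
Insert N: N > F → go right; N < P → go left. Place as left child of P.
Insert M: M > F → go right; M < P → go left; M < N → go left. Place as left child of N.
Insert I: I > F → go right; I < P → go left; I < N → go left; I < M → go left. Place as left child of M.
Insert C: C < F → go left; C < E → go left; C < D → go left. Place as left child of D.
Insert Q: Q > F → go right; Q > P → go right; Q < W → go left. Place as left child of W.

Delete P (two children — replace with in-order successor).
After deletion, path to D: F → E → D.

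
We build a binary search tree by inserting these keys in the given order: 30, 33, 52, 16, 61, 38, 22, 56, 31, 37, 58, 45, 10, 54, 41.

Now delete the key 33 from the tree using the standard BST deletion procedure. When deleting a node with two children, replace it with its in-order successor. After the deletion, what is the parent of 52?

37

Insert 30: tree is empty, so 30 becomes the root.
Insert 33: 33 > 30 → go right. Place as right child of 30.
Insert 52: 52 > 30 → go right; 52 > 33 → go right. Place as right child of 33.
Insert 16: 16 < 30 → go left. Place as left child of 30.
Insert 61: 61 > 30 → go right; 61 > 33 → go right; 61 > 52 → go right. Place as right child of 52.
Insert 38: 38 > 30 → go right; 38 > 33 → go right; 38 < 52 → go left. Place as left child of 52.
Insert 22: 22 < 30 → go left; 22 > 16 → go right. Place as right child of 16.
Insert 56: 56 > 30 → go right; 56 > 33 → go right; 56 > 52 → go right; 56 < 61 → go left. Place as left child of 61.
Insert 31: 31 > 30 → go right; 31 < 33 → go left. Place as left child of 33.
Insert 37: 37 > 30 → go right; 37 > 33 → go right; 37 < 52 → go left; 37 < 38 → go left. Place as left child of 38.
Insert 58: 58 > 30 → go right; 58 > 33 → go right; 58 > 52 → go right; 58 < 61 → go left; 58 > 56 → go right. Place as right child of 56.
Insert 45: 45 > 30 → go right; 45 > 33 → go right; 45 < 52 → go left; 45 > 38 → go right. Place as right child of 38.
Insert 10: 10 < 30 → go left; 10 < 16 → go left. Place as left child of 16.
Insert 54: 54 > 30 → go right; 54 > 33 → go right; 54 > 52 → go right; 54 < 61 → go left; 54 < 56 → go left. Place as left child of 56.
Insert 41: 41 > 30 → go right; 41 > 33 → go right; 41 < 52 → go left; 41 > 38 → go right; 41 < 45 → go left. Place as left child of 45.

Delete 33 (two children — replace with in-order successor).
After deletion, 52's parent is 37.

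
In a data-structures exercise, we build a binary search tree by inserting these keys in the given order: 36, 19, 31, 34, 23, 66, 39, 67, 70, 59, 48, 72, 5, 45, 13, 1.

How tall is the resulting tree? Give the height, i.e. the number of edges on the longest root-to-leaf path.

5

36: root
19: left child of 36 (depth 1)
31: right child of 19 (depth 2)
34: right child of 31 (depth 3)
23: left child of 31 (depth 3)
66: right child of 36 (depth 1)
39: left child of 66 (depth 2)
67: right child of 66 (depth 2)
70: right child of 67 (depth 3)
59: right child of 39 (depth 3)
48: left child of 59 (depth 4)
72: right child of 70 (depth 4)
5: left child of 19 (depth 2)
45: left child of 48 (depth 5)
13: right child of 5 (depth 3)
1: left child of 5 (depth 3)

The deepest node is 45 at depth 5.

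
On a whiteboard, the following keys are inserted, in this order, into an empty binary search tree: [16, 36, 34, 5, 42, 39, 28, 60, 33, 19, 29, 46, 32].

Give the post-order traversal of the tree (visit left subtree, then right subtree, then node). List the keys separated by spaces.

5 19 32 29 33 28 34 39 46 60 42 36 16

Resulting structure (node: left, right):
  16: L=5, R=36
  36: L=34, R=42
  34: L=28, R=–
  5: L=–, R=–
  42: L=39, R=60
  39: L=–, R=–
  28: L=19, R=33
  60: L=46, R=–
  33: L=29, R=–
  19: L=–, R=–
  29: L=–, R=32
  46: L=–, R=–
  32: L=–, R=–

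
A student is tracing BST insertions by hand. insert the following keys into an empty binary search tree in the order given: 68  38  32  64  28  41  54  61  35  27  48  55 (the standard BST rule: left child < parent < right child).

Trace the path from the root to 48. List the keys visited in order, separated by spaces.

68 38 64 41 54 48

Resulting structure (node: left, right):
  68: L=38, R=–
  38: L=32, R=64
  32: L=28, R=35
  64: L=41, R=–
  28: L=27, R=–
  41: L=–, R=54
  54: L=48, R=61
  61: L=55, R=–
  35: L=–, R=–
  27: L=–, R=–
  48: L=–, R=–
  55: L=–, R=–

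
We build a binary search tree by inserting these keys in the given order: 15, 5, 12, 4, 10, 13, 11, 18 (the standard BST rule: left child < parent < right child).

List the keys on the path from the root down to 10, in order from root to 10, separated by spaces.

Insert 15: tree is empty, so 15 becomes the root.
Insert 5: 5 < 15 → go left. Place as left child of 15.
Insert 12: 12 < 15 → go left; 12 > 5 → go right. Place as right child of 5.
Insert 4: 4 < 15 → go left; 4 < 5 → go left. Place as left child of 5.
Insert 10: 10 < 15 → go left; 10 > 5 → go right; 10 < 12 → go left. Place as left child of 12.
Insert 13: 13 < 15 → go left; 13 > 5 → go right; 13 > 12 → go right. Place as right child of 12.
Insert 11: 11 < 15 → go left; 11 > 5 → go right; 11 < 12 → go left; 11 > 10 → go right. Place as right child of 10.
Insert 18: 18 > 15 → go right. Place as right child of 15.

15 5 12 10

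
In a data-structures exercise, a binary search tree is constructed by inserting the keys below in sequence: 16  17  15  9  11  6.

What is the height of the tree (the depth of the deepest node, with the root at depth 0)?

Resulting structure (node: left, right):
  16: L=15, R=17
  17: L=–, R=–
  15: L=9, R=–
  9: L=6, R=11
  11: L=–, R=–
  6: L=–, R=–

The deepest node is 11 at depth 3.

3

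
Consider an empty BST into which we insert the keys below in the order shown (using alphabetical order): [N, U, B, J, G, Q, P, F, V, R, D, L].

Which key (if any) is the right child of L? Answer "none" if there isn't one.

N: root
U: right child of N (depth 1)
B: left child of N (depth 1)
J: right child of B (depth 2)
G: left child of J (depth 3)
Q: left child of U (depth 2)
P: left child of Q (depth 3)
F: left child of G (depth 4)
V: right child of U (depth 2)
R: right child of Q (depth 3)
D: left child of F (depth 5)
L: right child of J (depth 3)

none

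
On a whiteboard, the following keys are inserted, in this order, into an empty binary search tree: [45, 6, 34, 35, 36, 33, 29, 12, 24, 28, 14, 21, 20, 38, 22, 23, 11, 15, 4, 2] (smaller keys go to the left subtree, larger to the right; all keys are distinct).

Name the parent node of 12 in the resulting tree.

45: root
6: left child of 45 (depth 1)
34: right child of 6 (depth 2)
35: right child of 34 (depth 3)
36: right child of 35 (depth 4)
33: left child of 34 (depth 3)
29: left child of 33 (depth 4)
12: left child of 29 (depth 5)
24: right child of 12 (depth 6)
28: right child of 24 (depth 7)
14: left child of 24 (depth 7)
21: right child of 14 (depth 8)
20: left child of 21 (depth 9)
38: right child of 36 (depth 5)
22: right child of 21 (depth 9)
23: right child of 22 (depth 10)
11: left child of 12 (depth 6)
15: left child of 20 (depth 10)
4: left child of 6 (depth 2)
2: left child of 4 (depth 3)

29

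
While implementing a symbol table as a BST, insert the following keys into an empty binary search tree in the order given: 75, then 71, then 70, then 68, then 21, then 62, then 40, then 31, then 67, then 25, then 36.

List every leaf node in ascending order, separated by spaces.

Insert 75: tree is empty, so 75 becomes the root.
Insert 71: 71 < 75 → go left. Place as left child of 75.
Insert 70: 70 < 75 → go left; 70 < 71 → go left. Place as left child of 71.
Insert 68: 68 < 75 → go left; 68 < 71 → go left; 68 < 70 → go left. Place as left child of 70.
Insert 21: 21 < 75 → go left; 21 < 71 → go left; 21 < 70 → go left; 21 < 68 → go left. Place as left child of 68.
Insert 62: 62 < 75 → go left; 62 < 71 → go left; 62 < 70 → go left; 62 < 68 → go left; 62 > 21 → go right. Place as right child of 21.
Insert 40: 40 < 75 → go left; 40 < 71 → go left; 40 < 70 → go left; 40 < 68 → go left; 40 > 21 → go right; 40 < 62 → go left. Place as left child of 62.
Insert 31: 31 < 75 → go left; 31 < 71 → go left; 31 < 70 → go left; 31 < 68 → go left; 31 > 21 → go right; 31 < 62 → go left; 31 < 40 → go left. Place as left child of 40.
Insert 67: 67 < 75 → go left; 67 < 71 → go left; 67 < 70 → go left; 67 < 68 → go left; 67 > 21 → go right; 67 > 62 → go right. Place as right child of 62.
Insert 25: 25 < 75 → go left; 25 < 71 → go left; 25 < 70 → go left; 25 < 68 → go left; 25 > 21 → go right; 25 < 62 → go left; 25 < 40 → go left; 25 < 31 → go left. Place as left child of 31.
Insert 36: 36 < 75 → go left; 36 < 71 → go left; 36 < 70 → go left; 36 < 68 → go left; 36 > 21 → go right; 36 < 62 → go left; 36 < 40 → go left; 36 > 31 → go right. Place as right child of 31.

25 36 67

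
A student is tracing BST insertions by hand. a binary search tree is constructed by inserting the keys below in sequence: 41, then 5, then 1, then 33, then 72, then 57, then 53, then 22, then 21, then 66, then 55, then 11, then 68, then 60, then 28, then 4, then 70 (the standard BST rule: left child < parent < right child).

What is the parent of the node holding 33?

5

Insert 41: tree is empty, so 41 becomes the root.
Insert 5: 5 < 41 → go left. Place as left child of 41.
Insert 1: 1 < 41 → go left; 1 < 5 → go left. Place as left child of 5.
Insert 33: 33 < 41 → go left; 33 > 5 → go right. Place as right child of 5.
Insert 72: 72 > 41 → go right. Place as right child of 41.
Insert 57: 57 > 41 → go right; 57 < 72 → go left. Place as left child of 72.
Insert 53: 53 > 41 → go right; 53 < 72 → go left; 53 < 57 → go left. Place as left child of 57.
Insert 22: 22 < 41 → go left; 22 > 5 → go right; 22 < 33 → go left. Place as left child of 33.
Insert 21: 21 < 41 → go left; 21 > 5 → go right; 21 < 33 → go left; 21 < 22 → go left. Place as left child of 22.
Insert 66: 66 > 41 → go right; 66 < 72 → go left; 66 > 57 → go right. Place as right child of 57.
Insert 55: 55 > 41 → go right; 55 < 72 → go left; 55 < 57 → go left; 55 > 53 → go right. Place as right child of 53.
Insert 11: 11 < 41 → go left; 11 > 5 → go right; 11 < 33 → go left; 11 < 22 → go left; 11 < 21 → go left. Place as left child of 21.
Insert 68: 68 > 41 → go right; 68 < 72 → go left; 68 > 57 → go right; 68 > 66 → go right. Place as right child of 66.
Insert 60: 60 > 41 → go right; 60 < 72 → go left; 60 > 57 → go right; 60 < 66 → go left. Place as left child of 66.
Insert 28: 28 < 41 → go left; 28 > 5 → go right; 28 < 33 → go left; 28 > 22 → go right. Place as right child of 22.
Insert 4: 4 < 41 → go left; 4 < 5 → go left; 4 > 1 → go right. Place as right child of 1.
Insert 70: 70 > 41 → go right; 70 < 72 → go left; 70 > 57 → go right; 70 > 66 → go right; 70 > 68 → go right. Place as right child of 68.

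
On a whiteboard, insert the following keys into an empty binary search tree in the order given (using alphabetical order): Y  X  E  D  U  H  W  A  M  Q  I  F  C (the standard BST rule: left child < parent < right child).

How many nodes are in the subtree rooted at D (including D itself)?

3

Y: root
X: left child of Y (depth 1)
E: left child of X (depth 2)
D: left child of E (depth 3)
U: right child of E (depth 3)
H: left child of U (depth 4)
W: right child of U (depth 4)
A: left child of D (depth 4)
M: right child of H (depth 5)
Q: right child of M (depth 6)
I: left child of M (depth 6)
F: left child of H (depth 5)
C: right child of A (depth 5)

Subtree rooted at D contains: D, A, C — 3 nodes.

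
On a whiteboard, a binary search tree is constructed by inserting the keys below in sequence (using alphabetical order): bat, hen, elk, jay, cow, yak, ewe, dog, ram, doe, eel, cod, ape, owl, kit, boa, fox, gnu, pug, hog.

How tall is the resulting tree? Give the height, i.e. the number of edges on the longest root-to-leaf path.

6

bat: root
hen: right child of bat (depth 1)
elk: left child of hen (depth 2)
jay: right child of hen (depth 2)
cow: left child of elk (depth 3)
yak: right child of jay (depth 3)
ewe: right child of elk (depth 3)
dog: right child of cow (depth 4)
ram: left child of yak (depth 4)
doe: left child of dog (depth 5)
eel: right child of dog (depth 5)
cod: left child of cow (depth 4)
ape: left child of bat (depth 1)
owl: left child of ram (depth 5)
kit: left child of owl (depth 6)
boa: left child of cod (depth 5)
fox: right child of ewe (depth 4)
gnu: right child of fox (depth 5)
pug: right child of owl (depth 6)
hog: left child of jay (depth 3)

The deepest node is kit at depth 6.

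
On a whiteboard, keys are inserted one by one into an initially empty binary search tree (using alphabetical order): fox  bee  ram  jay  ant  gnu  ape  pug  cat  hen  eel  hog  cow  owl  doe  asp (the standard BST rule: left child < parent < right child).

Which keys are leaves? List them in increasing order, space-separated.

Resulting structure (node: left, right):
  fox: L=bee, R=ram
  bee: L=ant, R=cat
  ram: L=jay, R=–
  jay: L=gnu, R=pug
  ant: L=–, R=ape
  gnu: L=–, R=hen
  ape: L=–, R=asp
  pug: L=owl, R=–
  cat: L=–, R=eel
  hen: L=–, R=hog
  eel: L=cow, R=–
  hog: L=–, R=–
  cow: L=–, R=doe
  owl: L=–, R=–
  doe: L=–, R=–
  asp: L=–, R=–

asp doe hog owl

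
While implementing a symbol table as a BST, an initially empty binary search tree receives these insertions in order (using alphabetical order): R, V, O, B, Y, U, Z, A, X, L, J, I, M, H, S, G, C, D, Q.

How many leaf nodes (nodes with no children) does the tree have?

R: root
V: right child of R (depth 1)
O: left child of R (depth 1)
B: left child of O (depth 2)
Y: right child of V (depth 2)
U: left child of V (depth 2)
Z: right child of Y (depth 3)
A: left child of B (depth 3)
X: left child of Y (depth 3)
L: right child of B (depth 3)
J: left child of L (depth 4)
I: left child of J (depth 5)
M: right child of L (depth 4)
H: left child of I (depth 6)
S: left child of U (depth 3)
G: left child of H (depth 7)
C: left child of G (depth 8)
D: right child of C (depth 9)
Q: right child of O (depth 2)

Leaves: A, D, M, Q, S, X, Z — 7 in total.

7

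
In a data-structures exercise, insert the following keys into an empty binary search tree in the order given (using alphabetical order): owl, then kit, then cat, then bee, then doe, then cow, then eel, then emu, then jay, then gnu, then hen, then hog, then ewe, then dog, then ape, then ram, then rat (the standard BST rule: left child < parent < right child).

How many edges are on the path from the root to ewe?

owl: root
kit: left child of owl (depth 1)
cat: left child of kit (depth 2)
bee: left child of cat (depth 3)
doe: right child of cat (depth 3)
cow: left child of doe (depth 4)
eel: right child of doe (depth 4)
emu: right child of eel (depth 5)
jay: right child of emu (depth 6)
gnu: left child of jay (depth 7)
hen: right child of gnu (depth 8)
hog: right child of hen (depth 9)
ewe: left child of gnu (depth 8)
dog: left child of eel (depth 5)
ape: left child of bee (depth 4)
ram: right child of owl (depth 1)
rat: right child of ram (depth 2)

Path to ewe: owl → kit → cat → doe → eel → emu → jay → gnu → ewe, which is 8 edges.

8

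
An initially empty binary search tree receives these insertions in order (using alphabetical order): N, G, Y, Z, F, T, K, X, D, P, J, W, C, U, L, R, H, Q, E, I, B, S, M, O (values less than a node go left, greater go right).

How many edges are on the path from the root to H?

Resulting structure (node: left, right):
  N: L=G, R=Y
  G: L=F, R=K
  Y: L=T, R=Z
  Z: L=–, R=–
  F: L=D, R=–
  T: L=P, R=X
  K: L=J, R=L
  X: L=W, R=–
  D: L=C, R=E
  P: L=O, R=R
  J: L=H, R=–
  W: L=U, R=–
  C: L=B, R=–
  U: L=–, R=–
  L: L=–, R=M
  R: L=Q, R=S
  H: L=–, R=I
  Q: L=–, R=–
  E: L=–, R=–
  I: L=–, R=–
  B: L=–, R=–
  S: L=–, R=–
  M: L=–, R=–
  O: L=–, R=–

Path to H: N → G → K → J → H, which is 4 edges.

4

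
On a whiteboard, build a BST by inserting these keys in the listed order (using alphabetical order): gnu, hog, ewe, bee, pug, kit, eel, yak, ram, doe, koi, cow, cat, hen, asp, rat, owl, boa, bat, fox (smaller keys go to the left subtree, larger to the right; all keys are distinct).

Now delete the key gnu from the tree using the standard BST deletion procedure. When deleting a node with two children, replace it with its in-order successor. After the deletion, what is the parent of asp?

gnu: root
hog: right child of gnu (depth 1)
ewe: left child of gnu (depth 1)
bee: left child of ewe (depth 2)
pug: right child of hog (depth 2)
kit: left child of pug (depth 3)
eel: right child of bee (depth 3)
yak: right child of pug (depth 3)
ram: left child of yak (depth 4)
doe: left child of eel (depth 4)
koi: right child of kit (depth 4)
cow: left child of doe (depth 5)
cat: left child of cow (depth 6)
hen: left child of hog (depth 2)
asp: left child of bee (depth 3)
rat: right child of ram (depth 5)
owl: right child of koi (depth 5)
boa: left child of cat (depth 7)
bat: right child of asp (depth 4)
fox: right child of ewe (depth 2)

Delete gnu (two children — replace with in-order successor).
After deletion, asp's parent is bee.

bee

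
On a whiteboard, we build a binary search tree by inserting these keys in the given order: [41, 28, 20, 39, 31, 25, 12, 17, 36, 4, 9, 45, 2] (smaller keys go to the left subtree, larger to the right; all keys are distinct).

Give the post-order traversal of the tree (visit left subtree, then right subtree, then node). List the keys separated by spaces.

2 9 4 17 12 25 20 36 31 39 28 45 41

Insert 41: tree is empty, so 41 becomes the root.
Insert 28: 28 < 41 → go left. Place as left child of 41.
Insert 20: 20 < 41 → go left; 20 < 28 → go left. Place as left child of 28.
Insert 39: 39 < 41 → go left; 39 > 28 → go right. Place as right child of 28.
Insert 31: 31 < 41 → go left; 31 > 28 → go right; 31 < 39 → go left. Place as left child of 39.
Insert 25: 25 < 41 → go left; 25 < 28 → go left; 25 > 20 → go right. Place as right child of 20.
Insert 12: 12 < 41 → go left; 12 < 28 → go left; 12 < 20 → go left. Place as left child of 20.
Insert 17: 17 < 41 → go left; 17 < 28 → go left; 17 < 20 → go left; 17 > 12 → go right. Place as right child of 12.
Insert 36: 36 < 41 → go left; 36 > 28 → go right; 36 < 39 → go left; 36 > 31 → go right. Place as right child of 31.
Insert 4: 4 < 41 → go left; 4 < 28 → go left; 4 < 20 → go left; 4 < 12 → go left. Place as left child of 12.
Insert 9: 9 < 41 → go left; 9 < 28 → go left; 9 < 20 → go left; 9 < 12 → go left; 9 > 4 → go right. Place as right child of 4.
Insert 45: 45 > 41 → go right. Place as right child of 41.
Insert 2: 2 < 41 → go left; 2 < 28 → go left; 2 < 20 → go left; 2 < 12 → go left; 2 < 4 → go left. Place as left child of 4.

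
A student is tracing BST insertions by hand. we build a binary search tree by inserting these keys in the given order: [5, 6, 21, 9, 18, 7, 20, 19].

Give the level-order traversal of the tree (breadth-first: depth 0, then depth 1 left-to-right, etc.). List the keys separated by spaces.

Insert 5: tree is empty, so 5 becomes the root.
Insert 6: 6 > 5 → go right. Place as right child of 5.
Insert 21: 21 > 5 → go right; 21 > 6 → go right. Place as right child of 6.
Insert 9: 9 > 5 → go right; 9 > 6 → go right; 9 < 21 → go left. Place as left child of 21.
Insert 18: 18 > 5 → go right; 18 > 6 → go right; 18 < 21 → go left; 18 > 9 → go right. Place as right child of 9.
Insert 7: 7 > 5 → go right; 7 > 6 → go right; 7 < 21 → go left; 7 < 9 → go left. Place as left child of 9.
Insert 20: 20 > 5 → go right; 20 > 6 → go right; 20 < 21 → go left; 20 > 9 → go right; 20 > 18 → go right. Place as right child of 18.
Insert 19: 19 > 5 → go right; 19 > 6 → go right; 19 < 21 → go left; 19 > 9 → go right; 19 > 18 → go right; 19 < 20 → go left. Place as left child of 20.

5 6 21 9 7 18 20 19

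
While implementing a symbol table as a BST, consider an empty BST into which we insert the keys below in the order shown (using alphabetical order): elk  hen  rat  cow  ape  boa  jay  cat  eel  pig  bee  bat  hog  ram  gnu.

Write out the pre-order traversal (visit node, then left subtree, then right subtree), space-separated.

elk: root
hen: right child of elk (depth 1)
rat: right child of hen (depth 2)
cow: left child of elk (depth 1)
ape: left child of cow (depth 2)
boa: right child of ape (depth 3)
jay: left child of rat (depth 3)
cat: right child of boa (depth 4)
eel: right child of cow (depth 2)
pig: right child of jay (depth 4)
bee: left child of boa (depth 4)
bat: left child of bee (depth 5)
hog: left child of jay (depth 4)
ram: right child of pig (depth 5)
gnu: left child of hen (depth 2)

elk cow ape boa bee bat cat eel hen gnu rat jay hog pig ram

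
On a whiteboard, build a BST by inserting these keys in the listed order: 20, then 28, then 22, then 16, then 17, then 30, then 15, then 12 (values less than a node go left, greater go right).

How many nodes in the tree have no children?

Insert 20: tree is empty, so 20 becomes the root.
Insert 28: 28 > 20 → go right. Place as right child of 20.
Insert 22: 22 > 20 → go right; 22 < 28 → go left. Place as left child of 28.
Insert 16: 16 < 20 → go left. Place as left child of 20.
Insert 17: 17 < 20 → go left; 17 > 16 → go right. Place as right child of 16.
Insert 30: 30 > 20 → go right; 30 > 28 → go right. Place as right child of 28.
Insert 15: 15 < 20 → go left; 15 < 16 → go left. Place as left child of 16.
Insert 12: 12 < 20 → go left; 12 < 16 → go left; 12 < 15 → go left. Place as left child of 15.

Leaves: 12, 17, 22, 30 — 4 in total.

4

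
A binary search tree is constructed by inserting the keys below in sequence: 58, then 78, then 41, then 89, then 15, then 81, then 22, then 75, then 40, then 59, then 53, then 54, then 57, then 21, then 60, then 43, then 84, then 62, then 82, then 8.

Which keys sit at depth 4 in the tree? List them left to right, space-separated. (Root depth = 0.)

Insert 58: tree is empty, so 58 becomes the root.
Insert 78: 78 > 58 → go right. Place as right child of 58.
Insert 41: 41 < 58 → go left. Place as left child of 58.
Insert 89: 89 > 58 → go right; 89 > 78 → go right. Place as right child of 78.
Insert 15: 15 < 58 → go left; 15 < 41 → go left. Place as left child of 41.
Insert 81: 81 > 58 → go right; 81 > 78 → go right; 81 < 89 → go left. Place as left child of 89.
Insert 22: 22 < 58 → go left; 22 < 41 → go left; 22 > 15 → go right. Place as right child of 15.
Insert 75: 75 > 58 → go right; 75 < 78 → go left. Place as left child of 78.
Insert 40: 40 < 58 → go left; 40 < 41 → go left; 40 > 15 → go right; 40 > 22 → go right. Place as right child of 22.
Insert 59: 59 > 58 → go right; 59 < 78 → go left; 59 < 75 → go left. Place as left child of 75.
Insert 53: 53 < 58 → go left; 53 > 41 → go right. Place as right child of 41.
Insert 54: 54 < 58 → go left; 54 > 41 → go right; 54 > 53 → go right. Place as right child of 53.
Insert 57: 57 < 58 → go left; 57 > 41 → go right; 57 > 53 → go right; 57 > 54 → go right. Place as right child of 54.
Insert 21: 21 < 58 → go left; 21 < 41 → go left; 21 > 15 → go right; 21 < 22 → go left. Place as left child of 22.
Insert 60: 60 > 58 → go right; 60 < 78 → go left; 60 < 75 → go left; 60 > 59 → go right. Place as right child of 59.
Insert 43: 43 < 58 → go left; 43 > 41 → go right; 43 < 53 → go left. Place as left child of 53.
Insert 84: 84 > 58 → go right; 84 > 78 → go right; 84 < 89 → go left; 84 > 81 → go right. Place as right child of 81.
Insert 62: 62 > 58 → go right; 62 < 78 → go left; 62 < 75 → go left; 62 > 59 → go right; 62 > 60 → go right. Place as right child of 60.
Insert 82: 82 > 58 → go right; 82 > 78 → go right; 82 < 89 → go left; 82 > 81 → go right; 82 < 84 → go left. Place as left child of 84.
Insert 8: 8 < 58 → go left; 8 < 41 → go left; 8 < 15 → go left. Place as left child of 15.

21 40 57 60 84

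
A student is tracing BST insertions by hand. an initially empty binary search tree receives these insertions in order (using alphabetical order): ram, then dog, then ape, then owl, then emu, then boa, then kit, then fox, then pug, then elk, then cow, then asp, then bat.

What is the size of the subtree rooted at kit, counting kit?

2

ram: root
dog: left child of ram (depth 1)
ape: left child of dog (depth 2)
owl: right child of dog (depth 2)
emu: left child of owl (depth 3)
boa: right child of ape (depth 3)
kit: right child of emu (depth 4)
fox: left child of kit (depth 5)
pug: right child of owl (depth 3)
elk: left child of emu (depth 4)
cow: right child of boa (depth 4)
asp: left child of boa (depth 4)
bat: right child of asp (depth 5)

Subtree rooted at kit contains: kit, fox — 2 nodes.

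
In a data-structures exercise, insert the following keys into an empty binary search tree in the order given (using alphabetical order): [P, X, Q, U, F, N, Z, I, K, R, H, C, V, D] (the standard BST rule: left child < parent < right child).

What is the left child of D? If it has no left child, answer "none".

none

Insert P: tree is empty, so P becomes the root.
Insert X: X > P → go right. Place as right child of P.
Insert Q: Q > P → go right; Q < X → go left. Place as left child of X.
Insert U: U > P → go right; U < X → go left; U > Q → go right. Place as right child of Q.
Insert F: F < P → go left. Place as left child of P.
Insert N: N < P → go left; N > F → go right. Place as right child of F.
Insert Z: Z > P → go right; Z > X → go right. Place as right child of X.
Insert I: I < P → go left; I > F → go right; I < N → go left. Place as left child of N.
Insert K: K < P → go left; K > F → go right; K < N → go left; K > I → go right. Place as right child of I.
Insert R: R > P → go right; R < X → go left; R > Q → go right; R < U → go left. Place as left child of U.
Insert H: H < P → go left; H > F → go right; H < N → go left; H < I → go left. Place as left child of I.
Insert C: C < P → go left; C < F → go left. Place as left child of F.
Insert V: V > P → go right; V < X → go left; V > Q → go right; V > U → go right. Place as right child of U.
Insert D: D < P → go left; D < F → go left; D > C → go right. Place as right child of C.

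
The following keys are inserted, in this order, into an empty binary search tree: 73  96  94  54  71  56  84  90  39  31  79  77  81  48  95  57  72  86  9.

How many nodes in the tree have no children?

Resulting structure (node: left, right):
  73: L=54, R=96
  96: L=94, R=–
  94: L=84, R=95
  54: L=39, R=71
  71: L=56, R=72
  56: L=–, R=57
  84: L=79, R=90
  90: L=86, R=–
  39: L=31, R=48
  31: L=9, R=–
  79: L=77, R=81
  77: L=–, R=–
  81: L=–, R=–
  48: L=–, R=–
  95: L=–, R=–
  57: L=–, R=–
  72: L=–, R=–
  86: L=–, R=–
  9: L=–, R=–

Leaves: 9, 48, 57, 72, 77, 81, 86, 95 — 8 in total.

8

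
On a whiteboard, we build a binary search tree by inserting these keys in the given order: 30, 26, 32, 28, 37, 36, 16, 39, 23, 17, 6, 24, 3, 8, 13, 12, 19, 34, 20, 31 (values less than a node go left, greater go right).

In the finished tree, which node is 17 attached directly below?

Resulting structure (node: left, right):
  30: L=26, R=32
  26: L=16, R=28
  32: L=31, R=37
  28: L=–, R=–
  37: L=36, R=39
  36: L=34, R=–
  16: L=6, R=23
  39: L=–, R=–
  23: L=17, R=24
  17: L=–, R=19
  6: L=3, R=8
  24: L=–, R=–
  3: L=–, R=–
  8: L=–, R=13
  13: L=12, R=–
  12: L=–, R=–
  19: L=–, R=20
  34: L=–, R=–
  20: L=–, R=–
  31: L=–, R=–

23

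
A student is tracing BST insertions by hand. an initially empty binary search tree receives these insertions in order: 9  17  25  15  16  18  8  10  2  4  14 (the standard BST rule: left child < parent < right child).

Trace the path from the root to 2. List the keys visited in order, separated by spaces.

9: root
17: right child of 9 (depth 1)
25: right child of 17 (depth 2)
15: left child of 17 (depth 2)
16: right child of 15 (depth 3)
18: left child of 25 (depth 3)
8: left child of 9 (depth 1)
10: left child of 15 (depth 3)
2: left child of 8 (depth 2)
4: right child of 2 (depth 3)
14: right child of 10 (depth 4)

9 8 2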